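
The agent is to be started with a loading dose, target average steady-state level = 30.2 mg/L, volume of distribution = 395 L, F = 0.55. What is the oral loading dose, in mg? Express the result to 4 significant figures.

21690 mg

LD = Css × Vd / F = 30.2 × 395 / 0.55 = 21690 mg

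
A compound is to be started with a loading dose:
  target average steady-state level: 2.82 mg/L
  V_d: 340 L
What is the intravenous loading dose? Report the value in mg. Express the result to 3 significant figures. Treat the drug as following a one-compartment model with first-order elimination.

959 mg

LD = Css × Vd = 2.82 × 340 = 958.8 mg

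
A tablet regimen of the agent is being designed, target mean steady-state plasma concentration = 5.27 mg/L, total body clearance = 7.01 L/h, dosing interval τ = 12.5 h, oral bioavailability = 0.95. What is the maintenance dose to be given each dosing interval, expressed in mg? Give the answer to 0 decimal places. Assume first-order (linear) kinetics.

486 mg

At steady state, F × (Dose/τ) = Css × CL.
Dose = Css × CL × τ / F = 5.27 × 7.010 × 12.5 / 0.95 = 486.1 mg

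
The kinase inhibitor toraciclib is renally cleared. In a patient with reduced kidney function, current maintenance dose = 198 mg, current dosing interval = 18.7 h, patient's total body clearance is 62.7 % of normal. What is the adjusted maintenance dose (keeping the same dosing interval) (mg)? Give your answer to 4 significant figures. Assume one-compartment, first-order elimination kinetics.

To keep the same average steady-state level, dosing rate must scale with clearance.
CL ratio = 62.7 / 100 = 0.6270
New dose (same interval) = 198 × 0.6270 = 124.1 mg

124.1 mg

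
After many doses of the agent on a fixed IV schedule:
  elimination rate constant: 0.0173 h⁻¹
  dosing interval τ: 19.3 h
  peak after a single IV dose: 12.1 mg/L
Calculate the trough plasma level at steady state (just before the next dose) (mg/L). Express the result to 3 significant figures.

e^(−kτ) = e^(−0.01730 × 19.3) = 0.7161
Accumulation ratio R = 1 / (1 − e^(−kτ)) = 1 / (1 − 0.7161) = 3.522
Steady-state trough = C₀ × R × e^(−kτ) = 12.1 × 3.522 × 0.7161 = 30.52 mg/L

30.5 mg/L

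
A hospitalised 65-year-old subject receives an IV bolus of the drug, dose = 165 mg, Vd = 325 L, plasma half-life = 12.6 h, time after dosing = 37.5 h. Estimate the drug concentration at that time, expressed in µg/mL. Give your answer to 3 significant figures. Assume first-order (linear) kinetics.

C₀ = Dose / Vd = 165.0 / 325 = 0.5077 mg/L
k = ln2 / t½ = 0.693147 / 12.6 = 0.05501 h⁻¹
C = C₀ · e^(−k·t) = 0.5077 × e^(−0.05501 × 37.5)
  = 0.5077 × 0.1271 = 0.06453 mg/L
(0.06453 mg/L = 0.06453 µg/mL)

0.0645 µg/mL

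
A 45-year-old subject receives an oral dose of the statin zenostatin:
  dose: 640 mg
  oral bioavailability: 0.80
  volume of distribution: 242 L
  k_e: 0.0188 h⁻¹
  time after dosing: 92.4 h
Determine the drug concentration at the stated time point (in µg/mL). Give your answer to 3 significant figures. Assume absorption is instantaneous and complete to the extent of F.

Amount reaching circulation = F × Dose = 0.80 × 640.0 = 512.0 mg
C₀ = F·Dose / Vd = 512.0 / 242 = 2.116 mg/L
C = C₀ · e^(−k·t) = 2.116 × e^(−0.01880 × 92.4)
  = 2.116 × 0.1760 = 0.3724 mg/L
(0.3724 mg/L = 0.3724 µg/mL)

0.372 µg/mL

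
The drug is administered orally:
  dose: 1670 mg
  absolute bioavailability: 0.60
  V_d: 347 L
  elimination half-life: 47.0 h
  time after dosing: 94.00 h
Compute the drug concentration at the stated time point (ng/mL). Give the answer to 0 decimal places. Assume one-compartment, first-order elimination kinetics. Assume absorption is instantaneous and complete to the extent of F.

722 ng/mL

Amount reaching circulation = F × Dose = 0.60 × 1670 = 1002 mg
C₀ = F·Dose / Vd = 1002 / 347 = 2.888 mg/L
k = ln2 / t½ = 0.693147 / 47.0 = 0.01475 h⁻¹
t / t½ = 94.00 / 47.0 = 2 half-lives
C = C₀ × (1/2)^2 = 2.888 × 0.2500 = 0.7220 mg/L
Convert: 0.7220 mg/L × 1000 = 722.0 ng/mL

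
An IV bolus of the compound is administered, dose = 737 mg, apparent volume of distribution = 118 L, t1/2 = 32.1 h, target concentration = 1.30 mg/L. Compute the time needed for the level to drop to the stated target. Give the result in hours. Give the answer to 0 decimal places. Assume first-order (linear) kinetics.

73 h

C₀ = Dose / Vd = 737.0 / 118 = 6.246 mg/L
k = ln2 / t½ = 0.693147 / 32.1 = 0.02159 h⁻¹
t = ln(C₀ / C) / k = ln(6.246 / 1.30) / 0.02159
  = ln(4.805) / 0.02159 = 1.570 / 0.02159 = 72.72 h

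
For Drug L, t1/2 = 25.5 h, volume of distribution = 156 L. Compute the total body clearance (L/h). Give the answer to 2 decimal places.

4.24 L/h

k = ln2 / t½ = 0.693147 / 25.5 = 0.02718 h⁻¹
CL = k × Vd = 0.02718 × 156 = 4.240 L/h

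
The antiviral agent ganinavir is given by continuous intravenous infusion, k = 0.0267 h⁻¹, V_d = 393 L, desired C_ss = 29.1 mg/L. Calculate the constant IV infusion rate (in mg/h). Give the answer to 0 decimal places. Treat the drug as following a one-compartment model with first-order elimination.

305 mg/h

CL = k × Vd = 0.02670 × 393 = 10.49 L/h
At steady state, infusion rate R₀ = Css × CL = 29.1 × 10.49 = 305.3 mg/h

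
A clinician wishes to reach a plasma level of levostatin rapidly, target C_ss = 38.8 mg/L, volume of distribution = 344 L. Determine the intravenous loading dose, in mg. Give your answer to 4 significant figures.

13350 mg

LD = Css × Vd = 38.8 × 344 = 13350 mg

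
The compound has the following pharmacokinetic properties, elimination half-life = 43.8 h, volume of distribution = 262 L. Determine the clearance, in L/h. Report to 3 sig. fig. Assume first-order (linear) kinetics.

4.15 L/h

k = ln2 / t½ = 0.693147 / 43.8 = 0.01583 h⁻¹
CL = k × Vd = 0.01583 × 262 = 4.147 L/h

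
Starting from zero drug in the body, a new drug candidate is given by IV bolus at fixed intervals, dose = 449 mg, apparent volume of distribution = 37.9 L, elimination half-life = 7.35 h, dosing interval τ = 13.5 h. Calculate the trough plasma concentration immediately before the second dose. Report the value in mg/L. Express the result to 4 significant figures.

3.317 mg/L

C₀ per dose = Dose / Vd = 449 / 37.9 = 11.85 mg/L
k = ln2 / t½ = 0.693147 / 7.35 = 0.09431 h⁻¹
Fraction remaining after one interval: r = e^(−kτ) = e^(−0.09431 × 13.5) = 0.2799
Before dose 2, 1 dose has been given (aged 1τ).
C_trough = C₀ × r = 11.85 × 0.2799 = 3.317 mg/L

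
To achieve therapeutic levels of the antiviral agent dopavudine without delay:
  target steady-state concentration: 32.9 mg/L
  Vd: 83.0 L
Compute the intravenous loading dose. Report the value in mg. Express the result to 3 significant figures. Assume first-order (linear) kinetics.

LD = Css × Vd = 32.9 × 83.0 = 2731 mg

2730 mg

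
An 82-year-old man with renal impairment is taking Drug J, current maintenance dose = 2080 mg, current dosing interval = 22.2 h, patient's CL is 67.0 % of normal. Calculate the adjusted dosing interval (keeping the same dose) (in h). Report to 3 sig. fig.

33.1 h

To keep the same average steady-state level, dosing rate must scale with clearance.
CL ratio = 67.0 / 100 = 0.6700
New interval (same dose) = 22.2 / 0.6700 = 33.13 h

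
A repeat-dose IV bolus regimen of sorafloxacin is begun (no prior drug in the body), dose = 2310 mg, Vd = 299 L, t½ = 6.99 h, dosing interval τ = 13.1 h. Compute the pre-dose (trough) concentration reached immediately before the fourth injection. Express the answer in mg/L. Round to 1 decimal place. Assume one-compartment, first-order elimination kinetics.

C₀ per dose = Dose / Vd = 2310 / 299 = 7.726 mg/L
k = ln2 / t½ = 0.693147 / 6.99 = 0.09916 h⁻¹
Fraction remaining after one interval: r = e^(−kτ) = e^(−0.09916 × 13.1) = 0.2728
Before dose 4, 3 doses have been given (aged 1τ, 2τ, 3τ).
C_trough = C₀ × (r + r² + … + r^3) = C₀ × r(1−r^3)/(1−r)
        = 7.726 × 0.2728 × (1 − 0.02030) / (1 − 0.2728) = 2.839 mg/L

2.8 mg/L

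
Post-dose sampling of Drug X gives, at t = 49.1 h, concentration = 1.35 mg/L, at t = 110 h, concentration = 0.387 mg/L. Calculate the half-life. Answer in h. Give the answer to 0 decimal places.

k = ln(C₁/C₂) / (t₂ − t₁) = ln(1.35/0.387) / (110 − 49.1)
  = 1.249 / 60.90 = 0.02051 h⁻¹
t½ = ln2 / k = 0.693147 / 0.02051 = 33.80 h

34 h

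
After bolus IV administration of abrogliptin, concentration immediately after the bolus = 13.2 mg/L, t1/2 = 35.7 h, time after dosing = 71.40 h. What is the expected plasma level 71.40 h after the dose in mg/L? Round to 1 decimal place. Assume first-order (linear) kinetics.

k = ln2 / t½ = 0.693147 / 35.7 = 0.01942 h⁻¹
t / t½ = 71.40 / 35.7 = 2 half-lives
C = C₀ × (1/2)^2 = 13.20 × 0.2500 = 3.300 mg/L

3.3 mg/L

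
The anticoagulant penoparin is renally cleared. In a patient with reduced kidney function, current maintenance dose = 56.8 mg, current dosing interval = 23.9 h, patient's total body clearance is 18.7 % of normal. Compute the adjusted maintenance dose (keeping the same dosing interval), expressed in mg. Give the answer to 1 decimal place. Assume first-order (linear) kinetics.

To keep the same average steady-state level, dosing rate must scale with clearance.
CL ratio = 18.7 / 100 = 0.1870
New dose (same interval) = 56.8 × 0.1870 = 10.62 mg

10.6 mg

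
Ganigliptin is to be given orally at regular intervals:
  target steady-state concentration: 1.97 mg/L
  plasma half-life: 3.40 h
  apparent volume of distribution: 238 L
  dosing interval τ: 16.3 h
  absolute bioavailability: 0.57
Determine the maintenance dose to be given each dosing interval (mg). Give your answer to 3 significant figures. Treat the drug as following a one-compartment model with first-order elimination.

2730 mg

k = ln2 / t½ = 0.693147 / 3.40 = 0.2039 h⁻¹
CL = k × Vd = 0.2039 × 238 = 48.53 L/h
At steady state, F × (Dose/τ) = Css × CL.
Dose = Css × CL × τ / F = 1.97 × 48.53 × 16.3 / 0.57 = 2734 mg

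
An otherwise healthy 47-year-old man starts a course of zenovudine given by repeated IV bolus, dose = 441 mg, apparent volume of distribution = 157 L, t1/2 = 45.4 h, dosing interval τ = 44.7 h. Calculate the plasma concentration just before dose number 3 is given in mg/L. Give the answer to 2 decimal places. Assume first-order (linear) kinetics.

C₀ per dose = Dose / Vd = 441 / 157 = 2.809 mg/L
k = ln2 / t½ = 0.693147 / 45.4 = 0.01527 h⁻¹
Fraction remaining after one interval: r = e^(−kτ) = e^(−0.01527 × 44.7) = 0.5053
Before dose 3, 2 doses have been given (aged 1τ, 2τ).
C_trough = C₀ × (r + r²) = 2.809 × (0.5053 + 0.2553) = 2.137 mg/L

2.14 mg/L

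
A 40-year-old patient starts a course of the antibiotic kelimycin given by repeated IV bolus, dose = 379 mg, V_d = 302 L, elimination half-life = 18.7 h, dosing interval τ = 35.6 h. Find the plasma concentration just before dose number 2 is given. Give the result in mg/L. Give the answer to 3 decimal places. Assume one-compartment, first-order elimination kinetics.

C₀ per dose = Dose / Vd = 379 / 302 = 1.255 mg/L
k = ln2 / t½ = 0.693147 / 18.7 = 0.03707 h⁻¹
Fraction remaining after one interval: r = e^(−kτ) = e^(−0.03707 × 35.6) = 0.2672
Before dose 2, 1 dose has been given (aged 1τ).
C_trough = C₀ × r = 1.255 × 0.2672 = 0.3353 mg/L

0.335 mg/L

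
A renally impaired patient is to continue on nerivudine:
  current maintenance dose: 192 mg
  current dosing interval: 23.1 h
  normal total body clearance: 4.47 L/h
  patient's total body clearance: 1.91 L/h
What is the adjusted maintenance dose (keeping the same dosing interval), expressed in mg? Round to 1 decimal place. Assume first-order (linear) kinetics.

To keep the same average steady-state level, dosing rate must scale with clearance.
CL ratio = 1.91 / 4.47 = 0.4273
New dose (same interval) = 192 × 0.4273 = 82.04 mg

82.0 mg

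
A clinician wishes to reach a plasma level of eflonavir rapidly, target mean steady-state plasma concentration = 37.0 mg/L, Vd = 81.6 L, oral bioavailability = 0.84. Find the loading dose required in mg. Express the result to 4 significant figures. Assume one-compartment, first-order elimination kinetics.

3594 mg

LD = Css × Vd / F = 37.0 × 81.6 / 0.84 = 3594 mg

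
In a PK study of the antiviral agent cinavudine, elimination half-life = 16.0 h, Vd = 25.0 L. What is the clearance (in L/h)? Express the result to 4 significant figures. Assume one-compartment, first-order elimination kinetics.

1.083 L/h

k = ln2 / t½ = 0.693147 / 16.0 = 0.04332 h⁻¹
CL = k × Vd = 0.04332 × 25.0 = 1.083 L/h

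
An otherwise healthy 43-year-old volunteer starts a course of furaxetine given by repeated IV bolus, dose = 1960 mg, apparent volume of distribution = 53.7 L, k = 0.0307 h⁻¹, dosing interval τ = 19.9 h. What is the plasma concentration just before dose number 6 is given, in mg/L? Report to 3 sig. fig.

41.3 mg/L

C₀ per dose = Dose / Vd = 1960 / 53.7 = 36.50 mg/L
Fraction remaining after one interval: r = e^(−kτ) = e^(−0.03070 × 19.9) = 0.5428
Before dose 6, 5 doses have been given (aged 1τ, 2τ, 3τ, 4τ, 5τ).
C_trough = C₀ × (r + r² + … + r^5) = C₀ × r(1−r^5)/(1−r)
        = 36.50 × 0.5428 × (1 − 0.04712) / (1 − 0.5428) = 41.29 mg/L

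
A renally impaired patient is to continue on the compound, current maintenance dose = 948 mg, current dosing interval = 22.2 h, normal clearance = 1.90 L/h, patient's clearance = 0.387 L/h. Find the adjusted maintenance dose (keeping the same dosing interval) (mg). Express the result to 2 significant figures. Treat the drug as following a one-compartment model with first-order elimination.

190 mg

To keep the same average steady-state level, dosing rate must scale with clearance.
CL ratio = 0.387 / 1.90 = 0.2037
New dose (same interval) = 948 × 0.2037 = 193.1 mg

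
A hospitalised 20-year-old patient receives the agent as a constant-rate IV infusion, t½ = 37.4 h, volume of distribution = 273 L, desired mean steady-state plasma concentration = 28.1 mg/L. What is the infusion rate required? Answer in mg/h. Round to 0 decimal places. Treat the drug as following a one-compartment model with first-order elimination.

k = ln2 / t½ = 0.693147 / 37.4 = 0.01853 h⁻¹
CL = k × Vd = 0.01853 × 273 = 5.059 L/h
At steady state, infusion rate R₀ = Css × CL = 28.1 × 5.059 = 142.2 mg/h

142 mg/h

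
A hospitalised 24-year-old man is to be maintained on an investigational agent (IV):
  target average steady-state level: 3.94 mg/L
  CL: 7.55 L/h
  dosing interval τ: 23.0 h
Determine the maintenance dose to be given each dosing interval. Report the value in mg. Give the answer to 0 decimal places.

At steady state, Dose/τ = Css × CL.
Dose = Css × CL × τ = 3.94 × 7.550 × 23.0 = 684.2 mg

684 mg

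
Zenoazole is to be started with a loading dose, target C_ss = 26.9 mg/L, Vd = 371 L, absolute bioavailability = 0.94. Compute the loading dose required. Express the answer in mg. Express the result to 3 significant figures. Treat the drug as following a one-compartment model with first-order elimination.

LD = Css × Vd / F = 26.9 × 371 / 0.94 = 10620 mg

10600 mg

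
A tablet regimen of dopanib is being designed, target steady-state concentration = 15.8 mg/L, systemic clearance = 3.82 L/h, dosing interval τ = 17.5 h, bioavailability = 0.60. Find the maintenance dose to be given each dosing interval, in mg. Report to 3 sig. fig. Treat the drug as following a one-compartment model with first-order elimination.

1760 mg

At steady state, F × (Dose/τ) = Css × CL.
Dose = Css × CL × τ / F = 15.8 × 3.820 × 17.5 / 0.60 = 1760 mg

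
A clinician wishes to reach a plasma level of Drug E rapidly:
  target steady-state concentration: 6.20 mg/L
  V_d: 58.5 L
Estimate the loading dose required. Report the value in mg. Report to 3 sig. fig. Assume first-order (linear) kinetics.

363 mg

LD = Css × Vd = 6.20 × 58.5 = 362.7 mg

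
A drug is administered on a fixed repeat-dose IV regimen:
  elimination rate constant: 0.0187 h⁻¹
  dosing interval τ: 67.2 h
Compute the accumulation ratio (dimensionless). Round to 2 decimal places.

e^(−kτ) = e^(−0.01870 × 67.2) = 0.2846
Accumulation ratio R = 1 / (1 − e^(−kτ)) = 1 / (1 − 0.2846) = 1.398

1.40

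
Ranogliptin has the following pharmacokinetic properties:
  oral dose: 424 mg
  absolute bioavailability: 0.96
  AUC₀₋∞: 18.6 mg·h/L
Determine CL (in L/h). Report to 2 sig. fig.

22 L/h

CL = F·Dose / AUC = 0.96 × 424 / 18.6 = 21.88 L/h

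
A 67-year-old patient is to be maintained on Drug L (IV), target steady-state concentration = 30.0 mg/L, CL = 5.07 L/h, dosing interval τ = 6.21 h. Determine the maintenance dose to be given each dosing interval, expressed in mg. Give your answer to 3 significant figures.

945 mg

At steady state, Dose/τ = Css × CL.
Dose = Css × CL × τ = 30.0 × 5.070 × 6.21 = 944.5 mg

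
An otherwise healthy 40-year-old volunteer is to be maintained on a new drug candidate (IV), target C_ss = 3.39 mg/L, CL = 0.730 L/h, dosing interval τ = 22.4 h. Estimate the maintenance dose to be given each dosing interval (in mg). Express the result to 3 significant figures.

At steady state, Dose/τ = Css × CL.
Dose = Css × CL × τ = 3.39 × 0.7300 × 22.4 = 55.43 mg

55.4 mg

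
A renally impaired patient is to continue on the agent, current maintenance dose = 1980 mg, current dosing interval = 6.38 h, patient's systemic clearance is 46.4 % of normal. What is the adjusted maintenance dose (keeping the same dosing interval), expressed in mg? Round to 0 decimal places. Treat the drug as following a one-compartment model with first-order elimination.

To keep the same average steady-state level, dosing rate must scale with clearance.
CL ratio = 46.4 / 100 = 0.4640
New dose (same interval) = 1980 × 0.4640 = 918.7 mg

919 mg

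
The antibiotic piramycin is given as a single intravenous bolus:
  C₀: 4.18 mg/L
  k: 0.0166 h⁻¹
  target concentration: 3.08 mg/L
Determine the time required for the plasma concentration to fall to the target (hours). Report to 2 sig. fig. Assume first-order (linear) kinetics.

18 h

t = ln(C₀ / C) / k = ln(4.180 / 3.08) / 0.01660
  = ln(1.357) / 0.01660 = 0.3053 / 0.01660 = 18.39 h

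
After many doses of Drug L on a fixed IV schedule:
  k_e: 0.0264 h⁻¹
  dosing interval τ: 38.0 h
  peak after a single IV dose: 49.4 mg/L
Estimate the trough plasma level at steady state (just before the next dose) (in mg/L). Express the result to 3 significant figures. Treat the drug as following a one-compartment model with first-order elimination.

28.6 mg/L

e^(−kτ) = e^(−0.02640 × 38.0) = 0.3667
Accumulation ratio R = 1 / (1 − e^(−kτ)) = 1 / (1 − 0.3667) = 1.579
Steady-state trough = C₀ × R × e^(−kτ) = 49.4 × 1.579 × 0.3667 = 28.60 mg/L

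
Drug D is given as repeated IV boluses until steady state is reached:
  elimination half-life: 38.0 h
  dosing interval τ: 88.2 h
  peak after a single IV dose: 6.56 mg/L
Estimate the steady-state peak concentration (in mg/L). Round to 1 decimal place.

k = ln2 / t½ = 0.693147 / 38.0 = 0.01824 h⁻¹
e^(−kτ) = e^(−0.01824 × 88.2) = 0.2001
Accumulation ratio R = 1 / (1 − e^(−kτ)) = 1 / (1 − 0.2001) = 1.250
Steady-state peak = C₀ × R = 6.56 × 1.250 = 8.200 mg/L

8.2 mg/L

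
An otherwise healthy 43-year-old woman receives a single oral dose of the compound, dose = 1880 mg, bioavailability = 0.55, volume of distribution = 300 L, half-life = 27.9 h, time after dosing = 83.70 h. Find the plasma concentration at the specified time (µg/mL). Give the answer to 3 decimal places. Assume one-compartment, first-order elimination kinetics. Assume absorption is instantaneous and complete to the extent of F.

Amount reaching circulation = F × Dose = 0.55 × 1880 = 1034 mg
C₀ = F·Dose / Vd = 1034 / 300 = 3.447 mg/L
k = ln2 / t½ = 0.693147 / 27.9 = 0.02484 h⁻¹
t / t½ = 83.70 / 27.9 = 3 half-lives
C = C₀ × (1/2)^3 = 3.447 × 0.1250 = 0.4309 mg/L
(0.4309 mg/L = 0.4309 µg/mL)

0.431 µg/mL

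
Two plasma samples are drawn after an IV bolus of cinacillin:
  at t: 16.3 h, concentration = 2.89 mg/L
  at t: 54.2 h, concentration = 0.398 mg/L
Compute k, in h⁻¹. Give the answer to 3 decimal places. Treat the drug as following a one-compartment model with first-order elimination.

0.052 h⁻¹

k = ln(C₁/C₂) / (t₂ − t₁) = ln(2.89/0.398) / (54.2 − 16.3)
  = 1.983 / 37.90 = 0.05232 h⁻¹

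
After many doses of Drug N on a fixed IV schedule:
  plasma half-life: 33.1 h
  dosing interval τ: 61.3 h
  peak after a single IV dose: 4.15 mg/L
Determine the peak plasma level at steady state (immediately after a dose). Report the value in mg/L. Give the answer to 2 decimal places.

5.74 mg/L

k = ln2 / t½ = 0.693147 / 33.1 = 0.02094 h⁻¹
e^(−kτ) = e^(−0.02094 × 61.3) = 0.2770
Accumulation ratio R = 1 / (1 − e^(−kτ)) = 1 / (1 − 0.2770) = 1.383
Steady-state peak = C₀ × R = 4.15 × 1.383 = 5.739 mg/L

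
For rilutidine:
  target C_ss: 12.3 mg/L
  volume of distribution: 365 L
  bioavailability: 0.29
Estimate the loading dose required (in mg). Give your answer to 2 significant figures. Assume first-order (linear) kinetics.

LD = Css × Vd / F = 12.3 × 365 / 0.29 = 15480 mg

15000 mg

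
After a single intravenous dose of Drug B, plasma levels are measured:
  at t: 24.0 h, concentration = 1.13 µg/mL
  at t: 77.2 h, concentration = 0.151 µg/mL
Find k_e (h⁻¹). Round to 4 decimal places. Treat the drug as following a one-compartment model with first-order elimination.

k = ln(C₁/C₂) / (t₂ − t₁) = ln(1.13/0.151) / (77.2 − 24.0)
  = 2.013 / 53.20 = 0.03784 h⁻¹

0.0378 h⁻¹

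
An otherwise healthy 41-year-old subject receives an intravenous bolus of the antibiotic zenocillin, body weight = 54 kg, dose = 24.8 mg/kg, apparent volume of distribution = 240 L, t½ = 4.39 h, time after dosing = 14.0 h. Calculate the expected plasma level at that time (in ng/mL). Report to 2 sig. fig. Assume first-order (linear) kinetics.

610 ng/mL

Total dose = 24.8 × 54 = 1339 mg
C₀ = Dose / Vd = 1339 / 240 = 5.579 mg/L
k = ln2 / t½ = 0.693147 / 4.39 = 0.1579 h⁻¹
C = C₀ · e^(−k·t) = 5.579 × e^(−0.1579 × 14.0)
  = 5.579 × 0.1096 = 0.6115 mg/L
Convert: 0.6115 mg/L × 1000 = 611.5 ng/mL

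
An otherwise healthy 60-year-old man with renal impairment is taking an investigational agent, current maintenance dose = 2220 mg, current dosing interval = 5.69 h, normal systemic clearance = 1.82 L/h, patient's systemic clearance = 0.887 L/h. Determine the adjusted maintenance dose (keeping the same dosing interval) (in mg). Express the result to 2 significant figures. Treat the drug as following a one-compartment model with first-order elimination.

To keep the same average steady-state level, dosing rate must scale with clearance.
CL ratio = 0.887 / 1.82 = 0.4874
New dose (same interval) = 2220 × 0.4874 = 1082 mg

1100 mg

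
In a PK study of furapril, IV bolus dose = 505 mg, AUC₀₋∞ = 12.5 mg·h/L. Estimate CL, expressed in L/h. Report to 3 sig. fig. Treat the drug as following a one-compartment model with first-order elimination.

CL = Dose / AUC = 505 / 12.5 = 40.40 L/h

40.4 L/h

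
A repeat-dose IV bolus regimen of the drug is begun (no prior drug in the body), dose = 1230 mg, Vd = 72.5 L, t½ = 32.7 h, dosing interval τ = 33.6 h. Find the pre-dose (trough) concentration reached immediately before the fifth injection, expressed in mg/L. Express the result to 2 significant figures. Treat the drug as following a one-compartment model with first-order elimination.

15 mg/L

C₀ per dose = Dose / Vd = 1230 / 72.5 = 16.97 mg/L
k = ln2 / t½ = 0.693147 / 32.7 = 0.02120 h⁻¹
Fraction remaining after one interval: r = e^(−kτ) = e^(−0.02120 × 33.6) = 0.4905
Before dose 5, 4 doses have been given (aged 1τ, 2τ, 3τ, 4τ).
C_trough = C₀ × (r + r² + … + r^4) = C₀ × r(1−r^4)/(1−r)
        = 16.97 × 0.4905 × (1 − 0.05788) / (1 − 0.4905) = 15.39 mg/L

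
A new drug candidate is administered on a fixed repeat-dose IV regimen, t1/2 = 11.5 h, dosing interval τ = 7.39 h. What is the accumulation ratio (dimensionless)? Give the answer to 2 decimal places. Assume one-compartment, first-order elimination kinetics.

2.78

k = ln2 / t½ = 0.693147 / 11.5 = 0.06027 h⁻¹
e^(−kτ) = e^(−0.06027 × 7.39) = 0.6406
Accumulation ratio R = 1 / (1 − e^(−kτ)) = 1 / (1 − 0.6406) = 2.782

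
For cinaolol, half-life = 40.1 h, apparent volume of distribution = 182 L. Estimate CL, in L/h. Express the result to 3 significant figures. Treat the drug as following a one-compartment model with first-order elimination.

k = ln2 / t½ = 0.693147 / 40.1 = 0.01729 h⁻¹
CL = k × Vd = 0.01729 × 182 = 3.147 L/h

3.15 L/h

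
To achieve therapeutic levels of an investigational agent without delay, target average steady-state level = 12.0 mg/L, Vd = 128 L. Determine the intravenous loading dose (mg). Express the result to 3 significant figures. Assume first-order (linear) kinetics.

LD = Css × Vd = 12.0 × 128 = 1536 mg

1540 mg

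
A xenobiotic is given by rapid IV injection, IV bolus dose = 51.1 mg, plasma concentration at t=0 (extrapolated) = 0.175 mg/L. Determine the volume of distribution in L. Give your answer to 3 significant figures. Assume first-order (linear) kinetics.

Vd = Dose / C₀ = 51.10 / 0.175 = 292.0 L

292 L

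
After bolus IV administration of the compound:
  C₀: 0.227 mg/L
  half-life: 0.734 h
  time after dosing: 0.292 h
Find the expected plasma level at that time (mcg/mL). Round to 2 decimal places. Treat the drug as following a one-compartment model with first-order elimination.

0.17 mcg/mL

k = ln2 / t½ = 0.693147 / 0.734 = 0.9443 h⁻¹
C = C₀ · e^(−k·t) = 0.2270 × e^(−0.9443 × 0.292)
  = 0.2270 × 0.7590 = 0.1723 mg/L
(0.1723 mg/L = 0.1723 mcg/mL)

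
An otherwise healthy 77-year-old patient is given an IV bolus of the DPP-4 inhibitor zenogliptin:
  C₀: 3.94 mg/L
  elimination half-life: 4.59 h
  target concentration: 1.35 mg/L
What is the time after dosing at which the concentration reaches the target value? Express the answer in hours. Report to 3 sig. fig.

k = ln2 / t½ = 0.693147 / 4.59 = 0.1510 h⁻¹
t = ln(C₀ / C) / k = ln(3.940 / 1.35) / 0.1510
  = ln(2.919) / 0.1510 = 1.071 / 0.1510 = 7.093 h

7.09 h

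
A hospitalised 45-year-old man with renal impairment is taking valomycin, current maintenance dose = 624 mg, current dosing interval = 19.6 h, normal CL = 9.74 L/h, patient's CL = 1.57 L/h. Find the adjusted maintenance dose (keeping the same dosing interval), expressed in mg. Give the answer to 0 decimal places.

101 mg

To keep the same average steady-state level, dosing rate must scale with clearance.
CL ratio = 1.57 / 9.74 = 0.1612
New dose (same interval) = 624 × 0.1612 = 100.6 mg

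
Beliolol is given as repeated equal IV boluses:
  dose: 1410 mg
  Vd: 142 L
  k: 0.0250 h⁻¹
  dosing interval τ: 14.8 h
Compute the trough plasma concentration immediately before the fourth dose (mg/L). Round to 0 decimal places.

C₀ per dose = Dose / Vd = 1410 / 142 = 9.930 mg/L
Fraction remaining after one interval: r = e^(−kτ) = e^(−0.02500 × 14.8) = 0.6907
Before dose 4, 3 doses have been given (aged 1τ, 2τ, 3τ).
C_trough = C₀ × (r + r² + … + r^3) = C₀ × r(1−r^3)/(1−r)
        = 9.930 × 0.6907 × (1 − 0.3295) / (1 − 0.6907) = 14.87 mg/L

15 mg/L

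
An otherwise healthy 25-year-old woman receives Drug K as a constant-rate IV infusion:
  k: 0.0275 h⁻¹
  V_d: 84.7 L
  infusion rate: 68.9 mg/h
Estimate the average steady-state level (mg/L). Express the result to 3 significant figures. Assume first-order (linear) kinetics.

CL = k × Vd = 0.02750 × 84.7 = 2.329 L/h
At steady state Css = R₀ / CL = 68.9 / 2.329 = 29.58 mg/L

29.6 mg/L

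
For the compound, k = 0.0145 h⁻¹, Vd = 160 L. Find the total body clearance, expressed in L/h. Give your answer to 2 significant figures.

CL = k × Vd = 0.0145 × 160 = 2.320 L/h

2.3 L/h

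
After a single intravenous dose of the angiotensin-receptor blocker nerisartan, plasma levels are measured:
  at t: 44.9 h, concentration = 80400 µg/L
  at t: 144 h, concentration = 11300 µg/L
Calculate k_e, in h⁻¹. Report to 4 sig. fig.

0.01980 h⁻¹

k = ln(C₁/C₂) / (t₂ − t₁) = ln(80400/11300) / (144 − 44.9)
  = 1.962 / 99.10 = 0.01980 h⁻¹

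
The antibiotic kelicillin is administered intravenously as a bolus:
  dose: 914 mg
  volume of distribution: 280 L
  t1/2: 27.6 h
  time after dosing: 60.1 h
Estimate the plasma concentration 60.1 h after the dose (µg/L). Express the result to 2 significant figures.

C₀ = Dose / Vd = 914.0 / 280 = 3.264 mg/L
k = ln2 / t½ = 0.693147 / 27.6 = 0.02511 h⁻¹
C = C₀ · e^(−k·t) = 3.264 × e^(−0.02511 × 60.1)
  = 3.264 × 0.2211 = 0.7217 mg/L
Convert: 0.7217 mg/L × 1000 = 721.7 µg/L

720 µg/L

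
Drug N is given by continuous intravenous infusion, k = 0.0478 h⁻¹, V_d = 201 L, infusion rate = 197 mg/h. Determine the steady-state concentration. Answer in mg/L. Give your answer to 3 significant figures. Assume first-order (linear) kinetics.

CL = k × Vd = 0.04780 × 201 = 9.608 L/h
At steady state Css = R₀ / CL = 197 / 9.608 = 20.50 mg/L

20.5 mg/L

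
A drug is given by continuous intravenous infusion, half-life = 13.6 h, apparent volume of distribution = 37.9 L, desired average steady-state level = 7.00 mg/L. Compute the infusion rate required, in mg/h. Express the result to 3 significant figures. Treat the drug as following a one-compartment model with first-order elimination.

k = ln2 / t½ = 0.693147 / 13.6 = 0.05097 h⁻¹
CL = k × Vd = 0.05097 × 37.9 = 1.932 L/h
At steady state, infusion rate R₀ = Css × CL = 7.00 × 1.932 = 13.52 mg/h

13.5 mg/h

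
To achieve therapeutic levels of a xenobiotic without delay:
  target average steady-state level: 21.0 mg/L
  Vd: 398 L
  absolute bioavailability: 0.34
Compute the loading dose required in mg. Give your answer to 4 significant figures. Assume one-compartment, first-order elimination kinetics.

24580 mg

LD = Css × Vd / F = 21.0 × 398 / 0.34 = 24580 mg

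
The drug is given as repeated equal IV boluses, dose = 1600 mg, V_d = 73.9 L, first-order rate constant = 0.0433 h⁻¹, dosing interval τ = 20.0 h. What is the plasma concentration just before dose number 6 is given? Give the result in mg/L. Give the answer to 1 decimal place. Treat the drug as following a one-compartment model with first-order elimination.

C₀ per dose = Dose / Vd = 1600 / 73.9 = 21.65 mg/L
Fraction remaining after one interval: r = e^(−kτ) = e^(−0.04330 × 20.0) = 0.4206
Before dose 6, 5 doses have been given (aged 1τ, 2τ, 3τ, 4τ, 5τ).
C_trough = C₀ × (r + r² + … + r^5) = C₀ × r(1−r^5)/(1−r)
        = 21.65 × 0.4206 × (1 − 0.01316) / (1 − 0.4206) = 15.51 mg/L

15.5 mg/L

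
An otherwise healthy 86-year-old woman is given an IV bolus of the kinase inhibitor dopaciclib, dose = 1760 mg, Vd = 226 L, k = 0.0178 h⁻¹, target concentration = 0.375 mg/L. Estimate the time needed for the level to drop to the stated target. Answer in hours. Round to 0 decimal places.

C₀ = Dose / Vd = 1760 / 226 = 7.788 mg/L
t = ln(C₀ / C) / k = ln(7.788 / 0.375) / 0.01780
  = ln(20.77) / 0.01780 = 3.034 / 0.01780 = 170.4 h

170 h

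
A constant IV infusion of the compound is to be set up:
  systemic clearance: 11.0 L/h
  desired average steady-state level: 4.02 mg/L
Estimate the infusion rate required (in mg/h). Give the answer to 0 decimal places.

44 mg/h

At steady state, infusion rate R₀ = Css × CL = 4.02 × 11.00 = 44.22 mg/h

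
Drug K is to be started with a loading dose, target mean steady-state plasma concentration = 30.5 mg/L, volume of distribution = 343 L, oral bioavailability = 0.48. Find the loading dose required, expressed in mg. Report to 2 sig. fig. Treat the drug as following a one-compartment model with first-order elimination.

LD = Css × Vd / F = 30.5 × 343 / 0.48 = 21790 mg

22000 mg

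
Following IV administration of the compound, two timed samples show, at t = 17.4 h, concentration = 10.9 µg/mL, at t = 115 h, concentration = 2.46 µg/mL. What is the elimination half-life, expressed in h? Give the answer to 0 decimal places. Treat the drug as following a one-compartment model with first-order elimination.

45 h

k = ln(C₁/C₂) / (t₂ − t₁) = ln(10.9/2.46) / (115 − 17.4)
  = 1.489 / 97.60 = 0.01526 h⁻¹
t½ = ln2 / k = 0.693147 / 0.01526 = 45.42 h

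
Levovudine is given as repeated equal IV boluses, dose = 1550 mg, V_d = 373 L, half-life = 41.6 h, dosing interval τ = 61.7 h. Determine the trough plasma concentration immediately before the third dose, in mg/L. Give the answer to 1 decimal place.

C₀ per dose = Dose / Vd = 1550 / 373 = 4.155 mg/L
k = ln2 / t½ = 0.693147 / 41.6 = 0.01666 h⁻¹
Fraction remaining after one interval: r = e^(−kτ) = e^(−0.01666 × 61.7) = 0.3577
Before dose 3, 2 doses have been given (aged 1τ, 2τ).
C_trough = C₀ × (r + r²) = 4.155 × (0.3577 + 0.1279) = 2.018 mg/L

2.0 mg/L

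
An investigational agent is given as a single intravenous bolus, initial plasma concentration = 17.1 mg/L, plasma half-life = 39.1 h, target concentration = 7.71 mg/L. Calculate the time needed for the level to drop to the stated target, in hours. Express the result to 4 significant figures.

44.93 h

k = ln2 / t½ = 0.693147 / 39.1 = 0.01773 h⁻¹
t = ln(C₀ / C) / k = ln(17.10 / 7.71) / 0.01773
  = ln(2.218) / 0.01773 = 0.7966 / 0.01773 = 44.93 h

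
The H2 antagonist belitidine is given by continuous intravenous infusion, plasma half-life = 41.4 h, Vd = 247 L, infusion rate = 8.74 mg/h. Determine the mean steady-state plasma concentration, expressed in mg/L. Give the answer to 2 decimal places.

2.11 mg/L

k = ln2 / t½ = 0.693147 / 41.4 = 0.01674 h⁻¹
CL = k × Vd = 0.01674 × 247 = 4.135 L/h
At steady state Css = R₀ / CL = 8.74 / 4.135 = 2.114 mg/L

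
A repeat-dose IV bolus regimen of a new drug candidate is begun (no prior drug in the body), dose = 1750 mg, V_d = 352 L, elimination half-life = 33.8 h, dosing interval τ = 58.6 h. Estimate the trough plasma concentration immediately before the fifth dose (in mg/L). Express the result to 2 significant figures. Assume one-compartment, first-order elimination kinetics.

C₀ per dose = Dose / Vd = 1750 / 352 = 4.972 mg/L
k = ln2 / t½ = 0.693147 / 33.8 = 0.02051 h⁻¹
Fraction remaining after one interval: r = e^(−kτ) = e^(−0.02051 × 58.6) = 0.3006
Before dose 5, 4 doses have been given (aged 1τ, 2τ, 3τ, 4τ).
C_trough = C₀ × (r + r² + … + r^4) = C₀ × r(1−r^4)/(1−r)
        = 4.972 × 0.3006 × (1 − 0.008165) / (1 − 0.3006) = 2.120 mg/L

2.1 mg/L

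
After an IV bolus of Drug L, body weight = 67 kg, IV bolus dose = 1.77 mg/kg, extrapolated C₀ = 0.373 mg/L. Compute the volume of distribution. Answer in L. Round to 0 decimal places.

318 L

Dose = 1.77 × 67 = 118.6 mg
Vd = Dose / C₀ = 118.6 / 0.373 = 318.0 L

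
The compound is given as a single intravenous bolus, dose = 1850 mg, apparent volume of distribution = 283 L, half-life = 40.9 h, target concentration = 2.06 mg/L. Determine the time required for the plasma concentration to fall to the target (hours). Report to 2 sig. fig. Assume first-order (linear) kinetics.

C₀ = Dose / Vd = 1850 / 283 = 6.537 mg/L
k = ln2 / t½ = 0.693147 / 40.9 = 0.01695 h⁻¹
t = ln(C₀ / C) / k = ln(6.537 / 2.06) / 0.01695
  = ln(3.173) / 0.01695 = 1.155 / 0.01695 = 68.14 h

68 h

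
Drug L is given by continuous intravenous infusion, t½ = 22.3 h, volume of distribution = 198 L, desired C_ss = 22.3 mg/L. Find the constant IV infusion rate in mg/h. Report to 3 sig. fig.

k = ln2 / t½ = 0.693147 / 22.3 = 0.03108 h⁻¹
CL = k × Vd = 0.03108 × 198 = 6.154 L/h
At steady state, infusion rate R₀ = Css × CL = 22.3 × 6.154 = 137.2 mg/h

137 mg/h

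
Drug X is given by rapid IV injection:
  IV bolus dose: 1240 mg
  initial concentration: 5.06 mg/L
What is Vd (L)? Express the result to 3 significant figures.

245 L

Vd = Dose / C₀ = 1240 / 5.06 = 245.1 L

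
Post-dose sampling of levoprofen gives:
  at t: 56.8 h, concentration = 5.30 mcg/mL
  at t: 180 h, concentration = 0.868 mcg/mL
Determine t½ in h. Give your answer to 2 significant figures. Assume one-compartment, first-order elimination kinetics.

47 h

k = ln(C₁/C₂) / (t₂ − t₁) = ln(5.30/0.868) / (180 − 56.8)
  = 1.809 / 123.2 = 0.01468 h⁻¹
t½ = ln2 / k = 0.693147 / 0.01468 = 47.22 h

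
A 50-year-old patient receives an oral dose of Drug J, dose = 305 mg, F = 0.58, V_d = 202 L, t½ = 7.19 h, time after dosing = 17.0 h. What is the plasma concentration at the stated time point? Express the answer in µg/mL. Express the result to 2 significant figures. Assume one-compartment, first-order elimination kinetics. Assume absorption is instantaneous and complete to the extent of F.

Amount reaching circulation = F × Dose = 0.58 × 305.0 = 176.9 mg
C₀ = F·Dose / Vd = 176.9 / 202 = 0.8757 mg/L
k = ln2 / t½ = 0.693147 / 7.19 = 0.09640 h⁻¹
C = C₀ · e^(−k·t) = 0.8757 × e^(−0.09640 × 17.0)
  = 0.8757 × 0.1942 = 0.1701 mg/L
(0.1701 mg/L = 0.1701 µg/mL)

0.17 µg/mL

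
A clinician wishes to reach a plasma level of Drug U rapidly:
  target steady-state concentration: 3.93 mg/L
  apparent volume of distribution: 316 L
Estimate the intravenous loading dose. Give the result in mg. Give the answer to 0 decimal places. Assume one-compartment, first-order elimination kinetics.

1242 mg

LD = Css × Vd = 3.93 × 316 = 1242 mg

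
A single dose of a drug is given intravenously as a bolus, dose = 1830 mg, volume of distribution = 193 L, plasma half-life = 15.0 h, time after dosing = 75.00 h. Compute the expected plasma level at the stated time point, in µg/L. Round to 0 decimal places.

C₀ = Dose / Vd = 1830 / 193 = 9.482 mg/L
k = ln2 / t½ = 0.693147 / 15.0 = 0.04621 h⁻¹
t / t½ = 75.00 / 15.0 = 5 half-lives
C = C₀ × (1/2)^5 = 9.482 × 0.03125 = 0.2963 mg/L
Convert: 0.2963 mg/L × 1000 = 296.3 µg/L

296 µg/L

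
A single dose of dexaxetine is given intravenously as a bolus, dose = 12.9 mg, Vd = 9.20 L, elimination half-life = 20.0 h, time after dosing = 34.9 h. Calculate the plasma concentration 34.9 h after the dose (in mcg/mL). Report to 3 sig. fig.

0.418 mcg/mL

C₀ = Dose / Vd = 12.90 / 9.20 = 1.402 mg/L
k = ln2 / t½ = 0.693147 / 20.0 = 0.03466 h⁻¹
C = C₀ · e^(−k·t) = 1.402 × e^(−0.03466 × 34.9)
  = 1.402 × 0.2983 = 0.4182 mg/L
(0.4182 mg/L = 0.4182 mcg/mL)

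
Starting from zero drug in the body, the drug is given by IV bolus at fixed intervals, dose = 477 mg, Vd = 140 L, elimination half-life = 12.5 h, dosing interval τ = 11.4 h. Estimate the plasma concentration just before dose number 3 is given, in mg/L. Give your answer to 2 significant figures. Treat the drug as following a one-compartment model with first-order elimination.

C₀ per dose = Dose / Vd = 477 / 140 = 3.407 mg/L
k = ln2 / t½ = 0.693147 / 12.5 = 0.05545 h⁻¹
Fraction remaining after one interval: r = e^(−kτ) = e^(−0.05545 × 11.4) = 0.5315
Before dose 3, 2 doses have been given (aged 1τ, 2τ).
C_trough = C₀ × (r + r²) = 3.407 × (0.5315 + 0.2825) = 2.773 mg/L

2.8 mg/L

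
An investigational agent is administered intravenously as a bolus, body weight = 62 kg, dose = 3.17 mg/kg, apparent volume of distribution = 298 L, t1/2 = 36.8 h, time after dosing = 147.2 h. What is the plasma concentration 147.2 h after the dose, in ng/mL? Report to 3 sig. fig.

Total dose = 3.17 × 62 = 196.5 mg
C₀ = Dose / Vd = 196.5 / 298 = 0.6594 mg/L
k = ln2 / t½ = 0.693147 / 36.8 = 0.01884 h⁻¹
t / t½ = 147.2 / 36.8 = 4 half-lives
C = C₀ × (1/2)^4 = 0.6594 × 0.06250 = 0.04121 mg/L
Convert: 0.04121 mg/L × 1000 = 41.21 ng/mL

41.2 ng/mL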